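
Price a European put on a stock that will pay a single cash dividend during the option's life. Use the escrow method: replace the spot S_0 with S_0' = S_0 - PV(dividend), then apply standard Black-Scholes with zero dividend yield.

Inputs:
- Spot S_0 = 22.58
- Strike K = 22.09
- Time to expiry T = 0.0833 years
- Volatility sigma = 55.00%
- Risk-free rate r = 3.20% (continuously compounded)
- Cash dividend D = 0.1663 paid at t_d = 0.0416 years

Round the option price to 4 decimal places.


PV(D) = D * exp(-r * t_d) = 0.1663 * 0.99866969 = 0.16607877
S_0' = S_0 - PV(D) = 22.5800 - 0.16607877 = 22.41392123
d1 = (ln(S_0'/K) + (r + sigma^2/2)*T) / (sigma*sqrt(T)) = 0.18786719
d2 = d1 - sigma*sqrt(T) = 0.02912763
exp(-rT) = 0.99733795
N(-d1) = 0.42549038; N(-d2) = 0.48838140
P = K * exp(-rT) * N(-d2) - S_0' * N(-d1) = 22.0900 * 0.99733795 * 0.48838140 - 22.41392123 * 0.42549038 = 1.2227

Answer: Price = 1.2227


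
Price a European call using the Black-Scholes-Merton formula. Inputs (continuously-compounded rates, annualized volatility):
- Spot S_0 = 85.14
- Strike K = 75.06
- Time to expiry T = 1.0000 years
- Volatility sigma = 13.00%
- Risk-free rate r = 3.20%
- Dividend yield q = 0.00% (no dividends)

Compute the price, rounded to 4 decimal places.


d1 = (ln(S/K) + (r - q + 0.5*sigma^2) * T) / (sigma * sqrt(T)) = 1.28045513
d2 = d1 - sigma * sqrt(T) = 1.15045513
exp(-rT) = 0.96850658; exp(-qT) = 1.00000000
C = S_0 * exp(-qT) * N(d1) - K * exp(-rT) * N(d2)
N(d1) = 0.89980744; N(d2) = 0.87502177
C = 85.1400 * 1.00000000 * 0.89980744 - 75.0600 * 0.96850658 * 0.87502177 = 12.9989

Answer: Price = 12.9989


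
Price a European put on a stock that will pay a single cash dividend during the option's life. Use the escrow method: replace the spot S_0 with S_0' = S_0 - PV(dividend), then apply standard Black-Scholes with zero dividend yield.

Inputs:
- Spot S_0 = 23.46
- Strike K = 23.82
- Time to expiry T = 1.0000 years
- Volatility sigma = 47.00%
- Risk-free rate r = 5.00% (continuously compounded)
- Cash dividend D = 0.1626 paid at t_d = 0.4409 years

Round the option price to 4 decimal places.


Answer: Price = 3.9555

Derivation:
PV(D) = D * exp(-r * t_d) = 0.1626 * 0.97819622 = 0.15905470
S_0' = S_0 - PV(D) = 23.4600 - 0.15905470 = 23.30094530
d1 = (ln(S_0'/K) + (r + sigma^2/2)*T) / (sigma*sqrt(T)) = 0.29450716
d2 = d1 - sigma*sqrt(T) = -0.17549284
exp(-rT) = 0.95122942
N(-d1) = 0.38418520; N(-d2) = 0.56965380
P = K * exp(-rT) * N(-d2) - S_0' * N(-d1) = 23.8200 * 0.95122942 * 0.56965380 - 23.30094530 * 0.38418520 = 3.9555


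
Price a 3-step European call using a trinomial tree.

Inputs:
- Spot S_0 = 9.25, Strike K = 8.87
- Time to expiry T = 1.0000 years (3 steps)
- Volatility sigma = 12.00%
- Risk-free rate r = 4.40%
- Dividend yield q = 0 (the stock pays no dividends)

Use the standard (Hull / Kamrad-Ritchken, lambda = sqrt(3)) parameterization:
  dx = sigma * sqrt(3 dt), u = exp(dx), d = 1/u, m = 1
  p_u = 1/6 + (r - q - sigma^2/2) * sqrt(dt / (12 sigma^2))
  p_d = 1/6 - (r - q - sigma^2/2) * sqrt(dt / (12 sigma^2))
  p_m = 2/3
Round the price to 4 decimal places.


dt = T/N = 0.333333; dx = sigma*sqrt(3*dt) = 0.120000
u = exp(dx) = 1.127497; d = 1/u = 0.886920
p_u = 0.217778, p_m = 0.666667, p_d = 0.115556
Discount per step: exp(-r*dt) = 0.985440
Stock lattice S(k, j) with j the centered position index:
  k=0: S(0,+0) = 9.2500
  k=1: S(1,-1) = 8.2040; S(1,+0) = 9.2500; S(1,+1) = 10.4293
  k=2: S(2,-2) = 7.2763; S(2,-1) = 8.2040; S(2,+0) = 9.2500; S(2,+1) = 10.4293; S(2,+2) = 11.7591
  k=3: S(3,-3) = 6.4535; S(3,-2) = 7.2763; S(3,-1) = 8.2040; S(3,+0) = 9.2500; S(3,+1) = 10.4293; S(3,+2) = 11.7591; S(3,+3) = 13.2583
Terminal payoffs V(N, j) = max(S_T - K, 0):
  V(3,-3) = 0.000000; V(3,-2) = 0.000000; V(3,-1) = 0.000000; V(3,+0) = 0.380000; V(3,+1) = 1.559346; V(3,+2) = 2.889055; V(3,+3) = 4.388297
Backward induction: V(k, j) = exp(-r*dt) * [p_u * V(k+1, j+1) + p_m * V(k+1, j) + p_d * V(k+1, j-1)]
  V(2,-2) = exp(-r*dt) * [p_u*0.000000 + p_m*0.000000 + p_d*0.000000] = 0.000000
  V(2,-1) = exp(-r*dt) * [p_u*0.380000 + p_m*0.000000 + p_d*0.000000] = 0.081551
  V(2,+0) = exp(-r*dt) * [p_u*1.559346 + p_m*0.380000 + p_d*0.000000] = 0.584291
  V(2,+1) = exp(-r*dt) * [p_u*2.889055 + p_m*1.559346 + p_d*0.380000] = 1.687711
  V(2,+2) = exp(-r*dt) * [p_u*4.388297 + p_m*2.889055 + p_d*1.559346] = 3.017321
  V(1,-1) = exp(-r*dt) * [p_u*0.584291 + p_m*0.081551 + p_d*0.000000] = 0.178969
  V(1,+0) = exp(-r*dt) * [p_u*1.687711 + p_m*0.584291 + p_d*0.081551] = 0.755337
  V(1,+1) = exp(-r*dt) * [p_u*3.017321 + p_m*1.687711 + p_d*0.584291] = 1.822833
  V(0,+0) = exp(-r*dt) * [p_u*1.822833 + p_m*0.755337 + p_d*0.178969] = 0.907799

Answer: Price = V(0,0) = 0.9078


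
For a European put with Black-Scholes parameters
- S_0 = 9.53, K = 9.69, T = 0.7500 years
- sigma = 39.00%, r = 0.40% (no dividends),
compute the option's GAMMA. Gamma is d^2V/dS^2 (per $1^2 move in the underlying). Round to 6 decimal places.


d1 = 0.1284612987; d2 = -0.2092886087
phi(d1) = 0.3956640898; exp(-qT) = 1.0000000000; exp(-rT) = 0.9970044955
Gamma = exp(-qT) * phi(d1) / (S * sigma * sqrt(T)) = 1.0000000000 * 0.3956640898 / (9.5300 * 0.3900 * 0.8660254038) = 0.122925

Answer: Gamma = 0.122925


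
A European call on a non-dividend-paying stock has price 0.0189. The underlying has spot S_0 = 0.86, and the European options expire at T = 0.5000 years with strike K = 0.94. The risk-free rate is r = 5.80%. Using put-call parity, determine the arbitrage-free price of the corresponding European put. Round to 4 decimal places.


Answer: Put price = 0.0720

Derivation:
Put-call parity: C - P = S_0 * exp(-qT) - K * exp(-rT).
S_0 * exp(-qT) = 0.8600 * 1.00000000 = 0.86000000
K * exp(-rT) = 0.9400 * 0.97141646 = 0.91313148
P = C - S*exp(-qT) + K*exp(-rT)
P = 0.0189 - 0.86000000 + 0.91313148 = 0.0720


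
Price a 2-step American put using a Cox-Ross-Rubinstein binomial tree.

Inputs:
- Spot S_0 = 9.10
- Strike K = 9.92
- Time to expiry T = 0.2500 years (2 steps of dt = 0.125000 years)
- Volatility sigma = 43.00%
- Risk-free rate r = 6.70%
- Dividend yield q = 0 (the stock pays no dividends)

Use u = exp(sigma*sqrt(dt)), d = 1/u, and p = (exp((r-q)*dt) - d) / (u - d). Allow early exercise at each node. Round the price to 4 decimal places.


Answer: Price = V(0,0) = 1.2661

Derivation:
dt = T/N = 0.125000
u = exp(sigma*sqrt(dt)) = 1.164193; d = 1/u = 0.858964
p = (exp((r-q)*dt) - d) / (u - d) = 0.489620
Discount per step: exp(-r*dt) = 0.991660
Stock lattice S(k, i) with i counting down-moves:
  k=0: S(0,0) = 9.1000
  k=1: S(1,0) = 10.5942; S(1,1) = 7.8166
  k=2: S(2,0) = 12.3336; S(2,1) = 9.1000; S(2,2) = 6.7142
Terminal payoffs V(N, i) = max(K - S_T, 0):
  V(2,0) = 0.000000; V(2,1) = 0.820000; V(2,2) = 3.205842
Backward induction: V(k, i) = exp(-r*dt) * [p * V(k+1, i) + (1-p) * V(k+1, i+1)]; then take max(V_cont, immediate exercise) for American.
  V(1,0) = exp(-r*dt) * [p*0.000000 + (1-p)*0.820000] = 0.415021; exercise = 0.000000; V(1,0) = max -> 0.415021
  V(1,1) = exp(-r*dt) * [p*0.820000 + (1-p)*3.205842] = 2.020692; exercise = 2.103425; V(1,1) = max -> 2.103425
  V(0,0) = exp(-r*dt) * [p*0.415021 + (1-p)*2.103425] = 1.266101; exercise = 0.820000; V(0,0) = max -> 1.266101


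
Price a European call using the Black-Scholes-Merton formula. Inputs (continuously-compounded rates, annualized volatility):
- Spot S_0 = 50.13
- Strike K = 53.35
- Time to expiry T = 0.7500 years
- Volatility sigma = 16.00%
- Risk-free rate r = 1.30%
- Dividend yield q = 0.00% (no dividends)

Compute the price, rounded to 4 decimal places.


Answer: Price = 1.6937

Derivation:
d1 = (ln(S/K) + (r - q + 0.5*sigma^2) * T) / (sigma * sqrt(T)) = -0.30963545
d2 = d1 - sigma * sqrt(T) = -0.44819951
exp(-rT) = 0.99029738; exp(-qT) = 1.00000000
C = S_0 * exp(-qT) * N(d1) - K * exp(-rT) * N(d2)
N(d1) = 0.37841910; N(d2) = 0.32700461
C = 50.1300 * 1.00000000 * 0.37841910 - 53.3500 * 0.99029738 * 0.32700461 = 1.6937


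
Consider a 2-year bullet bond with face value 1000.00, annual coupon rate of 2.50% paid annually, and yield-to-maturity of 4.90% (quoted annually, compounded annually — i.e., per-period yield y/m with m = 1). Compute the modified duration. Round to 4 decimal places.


Coupon per period c = face * coupon_rate / m = 25.000000
Periods per year m = 1; per-period yield y/m = 0.049000
Number of cashflows N = 2
Cashflows (t years, CF_t, discount factor 1/(1+y/m)^(m*t), PV):
  t = 1.0000: CF_t = 25.000000, DF = 0.953289, PV = 23.832221
  t = 2.0000: CF_t = 1025.000000, DF = 0.908760, PV = 931.478616
Price P = sum_t PV_t = 955.310837
First compute Macaulay numerator sum_t t * PV_t:
  t * PV_t at t = 1.0000: 23.832221
  t * PV_t at t = 2.0000: 1862.957231
Macaulay duration D = 1886.789452 / 955.310837 = 1.975053
Modified duration = D / (1 + y/m) = 1.975053 / (1 + 0.049000) = 1.882796

Answer: Modified duration = 1.8828


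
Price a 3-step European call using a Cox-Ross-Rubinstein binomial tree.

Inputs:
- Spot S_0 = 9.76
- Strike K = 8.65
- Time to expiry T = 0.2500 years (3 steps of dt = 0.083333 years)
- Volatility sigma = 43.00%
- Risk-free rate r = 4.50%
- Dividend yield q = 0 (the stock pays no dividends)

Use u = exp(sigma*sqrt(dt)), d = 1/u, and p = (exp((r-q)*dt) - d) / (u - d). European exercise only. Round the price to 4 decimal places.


dt = T/N = 0.083333
u = exp(sigma*sqrt(dt)) = 1.132163; d = 1/u = 0.883265
p = (exp((r-q)*dt) - d) / (u - d) = 0.484102
Discount per step: exp(-r*dt) = 0.996257
Stock lattice S(k, i) with i counting down-moves:
  k=0: S(0,0) = 9.7600
  k=1: S(1,0) = 11.0499; S(1,1) = 8.6207
  k=2: S(2,0) = 12.5103; S(2,1) = 9.7600; S(2,2) = 7.6143
  k=3: S(3,0) = 14.1637; S(3,1) = 11.0499; S(3,2) = 8.6207; S(3,3) = 6.7255
Terminal payoffs V(N, i) = max(S_T - K, 0):
  V(3,0) = 5.513714; V(3,1) = 2.399915; V(3,2) = 0.000000; V(3,3) = 0.000000
Backward induction: V(k, i) = exp(-r*dt) * [p * V(k+1, i) + (1-p) * V(k+1, i+1)].
  V(2,0) = exp(-r*dt) * [p*5.513714 + (1-p)*2.399915] = 3.892686
  V(2,1) = exp(-r*dt) * [p*2.399915 + (1-p)*0.000000] = 1.157455
  V(2,2) = exp(-r*dt) * [p*0.000000 + (1-p)*0.000000] = 0.000000
  V(1,0) = exp(-r*dt) * [p*3.892686 + (1-p)*1.157455] = 2.472297
  V(1,1) = exp(-r*dt) * [p*1.157455 + (1-p)*0.000000] = 0.558229
  V(0,0) = exp(-r*dt) * [p*2.472297 + (1-p)*0.558229] = 1.479275

Answer: Price = V(0,0) = 1.4793


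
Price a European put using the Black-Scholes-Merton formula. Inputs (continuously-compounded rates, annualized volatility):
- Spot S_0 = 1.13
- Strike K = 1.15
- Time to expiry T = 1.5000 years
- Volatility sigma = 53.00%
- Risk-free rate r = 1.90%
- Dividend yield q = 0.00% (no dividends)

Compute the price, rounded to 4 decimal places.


d1 = (ln(S/K) + (r - q + 0.5*sigma^2) * T) / (sigma * sqrt(T)) = 0.34143528
d2 = d1 - sigma * sqrt(T) = -0.30767950
exp(-rT) = 0.97190229; exp(-qT) = 1.00000000
P = K * exp(-rT) * N(-d2) - S_0 * exp(-qT) * N(-d1)
N(-d1) = 0.36638796; N(-d2) = 0.62083689
P = 1.1500 * 0.97190229 * 0.62083689 - 1.1300 * 1.00000000 * 0.36638796 = 0.2799

Answer: Price = 0.2799


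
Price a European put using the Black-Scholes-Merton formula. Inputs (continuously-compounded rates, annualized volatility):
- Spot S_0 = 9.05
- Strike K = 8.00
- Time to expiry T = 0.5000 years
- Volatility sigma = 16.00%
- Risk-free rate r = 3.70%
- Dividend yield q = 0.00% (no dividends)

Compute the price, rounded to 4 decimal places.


d1 = (ln(S/K) + (r - q + 0.5*sigma^2) * T) / (sigma * sqrt(T)) = 1.31012051
d2 = d1 - sigma * sqrt(T) = 1.19698343
exp(-rT) = 0.98167007; exp(-qT) = 1.00000000
P = K * exp(-rT) * N(-d2) - S_0 * exp(-qT) * N(-d1)
N(-d1) = 0.09507753; N(-d2) = 0.11565651
P = 8.0000 * 0.98167007 * 0.11565651 - 9.0500 * 1.00000000 * 0.09507753 = 0.0478

Answer: Price = 0.0478


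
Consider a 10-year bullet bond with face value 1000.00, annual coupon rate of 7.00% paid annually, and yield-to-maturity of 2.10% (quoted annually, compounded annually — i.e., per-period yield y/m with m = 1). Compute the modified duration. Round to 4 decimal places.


Answer: Modified duration = 7.8040

Derivation:
Coupon per period c = face * coupon_rate / m = 70.000000
Periods per year m = 1; per-period yield y/m = 0.021000
Number of cashflows N = 10
Cashflows (t years, CF_t, discount factor 1/(1+y/m)^(m*t), PV):
  t = 1.0000: CF_t = 70.000000, DF = 0.979432, PV = 68.560235
  t = 2.0000: CF_t = 70.000000, DF = 0.959287, PV = 67.150083
  t = 3.0000: CF_t = 70.000000, DF = 0.939556, PV = 65.768936
  t = 4.0000: CF_t = 70.000000, DF = 0.920231, PV = 64.416196
  t = 5.0000: CF_t = 70.000000, DF = 0.901304, PV = 63.091279
  t = 6.0000: CF_t = 70.000000, DF = 0.882766, PV = 61.793613
  t = 7.0000: CF_t = 70.000000, DF = 0.864609, PV = 60.522637
  t = 8.0000: CF_t = 70.000000, DF = 0.846826, PV = 59.277804
  t = 9.0000: CF_t = 70.000000, DF = 0.829408, PV = 58.058574
  t = 10.0000: CF_t = 1070.000000, DF = 0.812349, PV = 869.213288
Price P = sum_t PV_t = 1437.852643
First compute Macaulay numerator sum_t t * PV_t:
  t * PV_t at t = 1.0000: 68.560235
  t * PV_t at t = 2.0000: 134.300167
  t * PV_t at t = 3.0000: 197.306807
  t * PV_t at t = 4.0000: 257.664782
  t * PV_t at t = 5.0000: 315.456394
  t * PV_t at t = 6.0000: 370.761677
  t * PV_t at t = 7.0000: 423.658462
  t * PV_t at t = 8.0000: 474.222429
  t * PV_t at t = 9.0000: 522.527162
  t * PV_t at t = 10.0000: 8692.132878
Macaulay duration D = 11456.590992 / 1437.852643 = 7.967848
Modified duration = D / (1 + y/m) = 7.967848 / (1 + 0.021000) = 7.803965


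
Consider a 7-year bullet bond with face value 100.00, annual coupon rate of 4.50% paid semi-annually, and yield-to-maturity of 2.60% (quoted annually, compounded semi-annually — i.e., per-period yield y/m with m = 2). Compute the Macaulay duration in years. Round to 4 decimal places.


Answer: Macaulay duration = 6.1431 years

Derivation:
Coupon per period c = face * coupon_rate / m = 2.250000
Periods per year m = 2; per-period yield y/m = 0.013000
Number of cashflows N = 14
Cashflows (t years, CF_t, discount factor 1/(1+y/m)^(m*t), PV):
  t = 0.5000: CF_t = 2.250000, DF = 0.987167, PV = 2.221125
  t = 1.0000: CF_t = 2.250000, DF = 0.974498, PV = 2.192621
  t = 1.5000: CF_t = 2.250000, DF = 0.961992, PV = 2.164483
  t = 2.0000: CF_t = 2.250000, DF = 0.949647, PV = 2.136706
  t = 2.5000: CF_t = 2.250000, DF = 0.937460, PV = 2.109285
  t = 3.0000: CF_t = 2.250000, DF = 0.925429, PV = 2.082216
  t = 3.5000: CF_t = 2.250000, DF = 0.913553, PV = 2.055495
  t = 4.0000: CF_t = 2.250000, DF = 0.901829, PV = 2.029116
  t = 4.5000: CF_t = 2.250000, DF = 0.890256, PV = 2.003076
  t = 5.0000: CF_t = 2.250000, DF = 0.878831, PV = 1.977371
  t = 5.5000: CF_t = 2.250000, DF = 0.867553, PV = 1.951995
  t = 6.0000: CF_t = 2.250000, DF = 0.856420, PV = 1.926944
  t = 6.5000: CF_t = 2.250000, DF = 0.845429, PV = 1.902216
  t = 7.0000: CF_t = 102.250000, DF = 0.834580, PV = 85.335764
Price P = sum_t PV_t = 112.088414
Macaulay numerator sum_t t * PV_t:
  t * PV_t at t = 0.5000: 1.110563
  t * PV_t at t = 1.0000: 2.192621
  t * PV_t at t = 1.5000: 3.246725
  t * PV_t at t = 2.0000: 4.273412
  t * PV_t at t = 2.5000: 5.273213
  t * PV_t at t = 3.0000: 6.246649
  t * PV_t at t = 3.5000: 7.194232
  t * PV_t at t = 4.0000: 8.116465
  t * PV_t at t = 4.5000: 9.013844
  t * PV_t at t = 5.0000: 9.886853
  t * PV_t at t = 5.5000: 10.735970
  t * PV_t at t = 6.0000: 11.561666
  t * PV_t at t = 6.5000: 12.364401
  t * PV_t at t = 7.0000: 597.350349
Macaulay duration D = (sum_t t * PV_t) / P = 688.566963 / 112.088414 = 6.143070


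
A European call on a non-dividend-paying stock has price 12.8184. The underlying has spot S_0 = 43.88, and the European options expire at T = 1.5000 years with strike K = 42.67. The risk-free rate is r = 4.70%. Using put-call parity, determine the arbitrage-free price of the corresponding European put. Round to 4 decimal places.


Answer: Put price = 8.7038

Derivation:
Put-call parity: C - P = S_0 * exp(-qT) - K * exp(-rT).
S_0 * exp(-qT) = 43.8800 * 1.00000000 = 43.88000000
K * exp(-rT) = 42.6700 * 0.93192774 = 39.76535665
P = C - S*exp(-qT) + K*exp(-rT)
P = 12.8184 - 43.88000000 + 39.76535665 = 8.7038


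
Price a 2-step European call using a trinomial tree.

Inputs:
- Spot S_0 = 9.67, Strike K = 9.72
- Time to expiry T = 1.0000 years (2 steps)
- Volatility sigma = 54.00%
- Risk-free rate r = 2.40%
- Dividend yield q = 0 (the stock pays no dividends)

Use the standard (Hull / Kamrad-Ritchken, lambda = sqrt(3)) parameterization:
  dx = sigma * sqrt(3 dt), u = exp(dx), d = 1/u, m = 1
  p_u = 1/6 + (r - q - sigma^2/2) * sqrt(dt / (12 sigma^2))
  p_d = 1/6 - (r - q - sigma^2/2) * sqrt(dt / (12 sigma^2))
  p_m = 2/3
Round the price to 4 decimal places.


dt = T/N = 0.500000; dx = sigma*sqrt(3*dt) = 0.661362
u = exp(dx) = 1.937430; d = 1/u = 0.516148
p_u = 0.120625, p_m = 0.666667, p_d = 0.212708
Discount per step: exp(-r*dt) = 0.988072
Stock lattice S(k, j) with j the centered position index:
  k=0: S(0,+0) = 9.6700
  k=1: S(1,-1) = 4.9911; S(1,+0) = 9.6700; S(1,+1) = 18.7349
  k=2: S(2,-2) = 2.5762; S(2,-1) = 4.9911; S(2,+0) = 9.6700; S(2,+1) = 18.7349; S(2,+2) = 36.2976
Terminal payoffs V(N, j) = max(S_T - K, 0):
  V(2,-2) = 0.000000; V(2,-1) = 0.000000; V(2,+0) = 0.000000; V(2,+1) = 9.014946; V(2,+2) = 26.577642
Backward induction: V(k, j) = exp(-r*dt) * [p_u * V(k+1, j+1) + p_m * V(k+1, j) + p_d * V(k+1, j-1)]
  V(1,-1) = exp(-r*dt) * [p_u*0.000000 + p_m*0.000000 + p_d*0.000000] = 0.000000
  V(1,+0) = exp(-r*dt) * [p_u*9.014946 + p_m*0.000000 + p_d*0.000000] = 1.074460
  V(1,+1) = exp(-r*dt) * [p_u*26.577642 + p_m*9.014946 + p_d*0.000000] = 9.105971
  V(0,+0) = exp(-r*dt) * [p_u*9.105971 + p_m*1.074460 + p_d*0.000000] = 1.793071

Answer: Price = V(0,0) = 1.7931


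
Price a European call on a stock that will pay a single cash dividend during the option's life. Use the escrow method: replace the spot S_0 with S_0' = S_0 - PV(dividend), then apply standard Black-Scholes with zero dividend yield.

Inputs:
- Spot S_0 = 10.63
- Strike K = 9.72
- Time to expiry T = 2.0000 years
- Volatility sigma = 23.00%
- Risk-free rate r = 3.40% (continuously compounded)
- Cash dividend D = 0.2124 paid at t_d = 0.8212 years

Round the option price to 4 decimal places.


Answer: Price = 2.0415

Derivation:
PV(D) = D * exp(-r * t_d) = 0.2124 * 0.97246538 = 0.20655165
S_0' = S_0 - PV(D) = 10.6300 - 0.20655165 = 10.42344835
d1 = (ln(S_0'/K) + (r + sigma^2/2)*T) / (sigma*sqrt(T)) = 0.58650603
d2 = d1 - sigma*sqrt(T) = 0.26123691
exp(-rT) = 0.93426047
N(d1) = 0.72123224; N(d2) = 0.60304509
C = S_0' * N(d1) - K * exp(-rT) * N(d2) = 10.42344835 * 0.72123224 - 9.7200 * 0.93426047 * 0.60304509 = 2.0415


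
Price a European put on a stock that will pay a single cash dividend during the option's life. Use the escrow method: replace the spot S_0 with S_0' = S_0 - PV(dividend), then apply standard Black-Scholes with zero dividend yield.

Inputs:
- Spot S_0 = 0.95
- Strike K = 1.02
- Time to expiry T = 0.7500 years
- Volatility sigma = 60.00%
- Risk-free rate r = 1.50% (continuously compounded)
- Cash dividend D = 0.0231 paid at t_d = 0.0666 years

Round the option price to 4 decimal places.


Answer: Price = 0.2418

Derivation:
PV(D) = D * exp(-r * t_d) = 0.0231 * 0.99900150 = 0.02307693
S_0' = S_0 - PV(D) = 0.9500 - 0.02307693 = 0.92692307
d1 = (ln(S_0'/K) + (r + sigma^2/2)*T) / (sigma*sqrt(T)) = 0.09730789
d2 = d1 - sigma*sqrt(T) = -0.42230735
exp(-rT) = 0.98881304
N(-d1) = 0.46124095; N(-d2) = 0.66359965
P = K * exp(-rT) * N(-d2) - S_0' * N(-d1) = 1.0200 * 0.98881304 * 0.66359965 - 0.92692307 * 0.46124095 = 0.2418


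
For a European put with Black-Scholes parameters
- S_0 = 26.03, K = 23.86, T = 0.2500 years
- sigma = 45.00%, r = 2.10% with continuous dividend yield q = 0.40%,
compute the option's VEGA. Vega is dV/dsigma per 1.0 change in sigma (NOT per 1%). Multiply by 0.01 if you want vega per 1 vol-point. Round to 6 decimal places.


Answer: Vega = 4.535188

Derivation:
d1 = 0.5182613437; d2 = 0.2932613437
phi(d1) = 0.3488072005; exp(-qT) = 0.9990004998; exp(-rT) = 0.9947637572
Vega = S * exp(-qT) * phi(d1) * sqrt(T) = 26.0300 * 0.9990004998 * 0.3488072005 * 0.5000000000 = 4.535188


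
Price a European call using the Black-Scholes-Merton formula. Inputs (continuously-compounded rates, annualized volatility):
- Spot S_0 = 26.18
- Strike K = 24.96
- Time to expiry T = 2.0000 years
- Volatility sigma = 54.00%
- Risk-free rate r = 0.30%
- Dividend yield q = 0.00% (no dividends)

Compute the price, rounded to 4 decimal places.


Answer: Price = 8.2853

Derivation:
d1 = (ln(S/K) + (r - q + 0.5*sigma^2) * T) / (sigma * sqrt(T)) = 0.45218329
d2 = d1 - sigma * sqrt(T) = -0.31149204
exp(-rT) = 0.99401796; exp(-qT) = 1.00000000
C = S_0 * exp(-qT) * N(d1) - K * exp(-rT) * N(d2)
N(d1) = 0.67443153; N(d2) = 0.37771330
C = 26.1800 * 1.00000000 * 0.67443153 - 24.9600 * 0.99401796 * 0.37771330 = 8.2853


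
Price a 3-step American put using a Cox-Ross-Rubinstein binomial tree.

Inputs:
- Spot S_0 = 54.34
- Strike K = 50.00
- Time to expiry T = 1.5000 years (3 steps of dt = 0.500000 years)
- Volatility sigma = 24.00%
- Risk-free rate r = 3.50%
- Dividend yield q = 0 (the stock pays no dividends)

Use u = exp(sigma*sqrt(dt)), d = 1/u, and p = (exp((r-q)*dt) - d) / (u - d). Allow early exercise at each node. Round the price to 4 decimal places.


dt = T/N = 0.500000
u = exp(sigma*sqrt(dt)) = 1.184956; d = 1/u = 0.843913
p = (exp((r-q)*dt) - d) / (u - d) = 0.509440
Discount per step: exp(-r*dt) = 0.982652
Stock lattice S(k, i) with i counting down-moves:
  k=0: S(0,0) = 54.3400
  k=1: S(1,0) = 64.3905; S(1,1) = 45.8582
  k=2: S(2,0) = 76.2999; S(2,1) = 54.3400; S(2,2) = 38.7004
  k=3: S(3,0) = 90.4120; S(3,1) = 64.3905; S(3,2) = 45.8582; S(3,3) = 32.6598
Terminal payoffs V(N, i) = max(K - S_T, 0):
  V(3,0) = 0.000000; V(3,1) = 0.000000; V(3,2) = 4.141756; V(3,3) = 17.340241
Backward induction: V(k, i) = exp(-r*dt) * [p * V(k+1, i) + (1-p) * V(k+1, i+1)]; then take max(V_cont, immediate exercise) for American.
  V(2,0) = exp(-r*dt) * [p*0.000000 + (1-p)*0.000000] = 0.000000; exercise = 0.000000; V(2,0) = max -> 0.000000
  V(2,1) = exp(-r*dt) * [p*0.000000 + (1-p)*4.141756] = 1.996533; exercise = 0.000000; V(2,1) = max -> 1.996533
  V(2,2) = exp(-r*dt) * [p*4.141756 + (1-p)*17.340241] = 10.432234; exercise = 11.299623; V(2,2) = max -> 11.299623
  V(1,0) = exp(-r*dt) * [p*0.000000 + (1-p)*1.996533] = 0.962429; exercise = 0.000000; V(1,0) = max -> 0.962429
  V(1,1) = exp(-r*dt) * [p*1.996533 + (1-p)*11.299623] = 6.446451; exercise = 4.141756; V(1,1) = max -> 6.446451
  V(0,0) = exp(-r*dt) * [p*0.962429 + (1-p)*6.446451] = 3.589306; exercise = 0.000000; V(0,0) = max -> 3.589306

Answer: Price = V(0,0) = 3.5893


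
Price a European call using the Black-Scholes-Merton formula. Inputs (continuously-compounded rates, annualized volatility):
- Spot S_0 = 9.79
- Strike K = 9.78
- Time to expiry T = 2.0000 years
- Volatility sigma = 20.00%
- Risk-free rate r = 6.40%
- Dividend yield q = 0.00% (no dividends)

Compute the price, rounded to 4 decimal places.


Answer: Price = 1.7318

Derivation:
d1 = (ln(S/K) + (r - q + 0.5*sigma^2) * T) / (sigma * sqrt(T)) = 0.59758291
d2 = d1 - sigma * sqrt(T) = 0.31474020
exp(-rT) = 0.87985338; exp(-qT) = 1.00000000
C = S_0 * exp(-qT) * N(d1) - K * exp(-rT) * N(d2)
N(d1) = 0.72494087; N(d2) = 0.62352054
C = 9.7900 * 1.00000000 * 0.72494087 - 9.7800 * 0.87985338 * 0.62352054 = 1.7318


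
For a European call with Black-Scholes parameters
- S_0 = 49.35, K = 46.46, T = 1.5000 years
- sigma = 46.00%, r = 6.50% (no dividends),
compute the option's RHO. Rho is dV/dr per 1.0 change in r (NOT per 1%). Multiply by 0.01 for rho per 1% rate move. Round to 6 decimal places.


Answer: Rho = 31.569754

Derivation:
d1 = 0.5618668656; d2 = -0.0015157752
phi(d1) = 0.3406888367; exp(-qT) = 1.0000000000; exp(-rT) = 0.9071023416
N(d2) = 0.4993952934
Rho = K*T*exp(-rT)*N(d2) = 46.4600 * 1.5000 * 0.9071023416 * 0.4993952934 = 31.569754


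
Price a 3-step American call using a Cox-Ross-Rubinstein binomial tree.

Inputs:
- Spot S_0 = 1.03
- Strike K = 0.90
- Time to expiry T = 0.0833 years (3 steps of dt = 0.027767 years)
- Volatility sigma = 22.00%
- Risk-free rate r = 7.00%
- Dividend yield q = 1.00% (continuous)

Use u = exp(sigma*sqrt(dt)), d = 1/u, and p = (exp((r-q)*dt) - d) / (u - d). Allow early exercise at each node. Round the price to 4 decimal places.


Answer: Price = V(0,0) = 0.1344

Derivation:
dt = T/N = 0.027767
u = exp(sigma*sqrt(dt)) = 1.037340; d = 1/u = 0.964004
p = (exp((r-q)*dt) - d) / (u - d) = 0.513573
Discount per step: exp(-r*dt) = 0.998058
Stock lattice S(k, i) with i counting down-moves:
  k=0: S(0,0) = 1.0300
  k=1: S(1,0) = 1.0685; S(1,1) = 0.9929
  k=2: S(2,0) = 1.1084; S(2,1) = 1.0300; S(2,2) = 0.9572
  k=3: S(3,0) = 1.1497; S(3,1) = 1.0685; S(3,2) = 0.9929; S(3,3) = 0.9227
Terminal payoffs V(N, i) = max(S_T - K, 0):
  V(3,0) = 0.249741; V(3,1) = 0.168460; V(3,2) = 0.092925; V(3,3) = 0.022729
Backward induction: V(k, i) = exp(-r*dt) * [p * V(k+1, i) + (1-p) * V(k+1, i+1)]; then take max(V_cont, immediate exercise) for American.
  V(2,0) = exp(-r*dt) * [p*0.249741 + (1-p)*0.168460] = 0.209795; exercise = 0.208356; V(2,0) = max -> 0.209795
  V(2,1) = exp(-r*dt) * [p*0.168460 + (1-p)*0.092925] = 0.131462; exercise = 0.130000; V(2,1) = max -> 0.131462
  V(2,2) = exp(-r*dt) * [p*0.092925 + (1-p)*0.022729] = 0.058666; exercise = 0.057184; V(2,2) = max -> 0.058666
  V(1,0) = exp(-r*dt) * [p*0.209795 + (1-p)*0.131462] = 0.171358; exercise = 0.168460; V(1,0) = max -> 0.171358
  V(1,1) = exp(-r*dt) * [p*0.131462 + (1-p)*0.058666] = 0.095865; exercise = 0.092925; V(1,1) = max -> 0.095865
  V(0,0) = exp(-r*dt) * [p*0.171358 + (1-p)*0.095865] = 0.134375; exercise = 0.130000; V(0,0) = max -> 0.134375


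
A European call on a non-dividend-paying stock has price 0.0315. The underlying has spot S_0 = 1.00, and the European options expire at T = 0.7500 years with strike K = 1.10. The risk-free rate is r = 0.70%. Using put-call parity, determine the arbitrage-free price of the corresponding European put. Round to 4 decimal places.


Put-call parity: C - P = S_0 * exp(-qT) - K * exp(-rT).
S_0 * exp(-qT) = 1.0000 * 1.00000000 = 1.00000000
K * exp(-rT) = 1.1000 * 0.99476376 = 1.09424013
P = C - S*exp(-qT) + K*exp(-rT)
P = 0.0315 - 1.00000000 + 1.09424013 = 0.1257

Answer: Put price = 0.1257


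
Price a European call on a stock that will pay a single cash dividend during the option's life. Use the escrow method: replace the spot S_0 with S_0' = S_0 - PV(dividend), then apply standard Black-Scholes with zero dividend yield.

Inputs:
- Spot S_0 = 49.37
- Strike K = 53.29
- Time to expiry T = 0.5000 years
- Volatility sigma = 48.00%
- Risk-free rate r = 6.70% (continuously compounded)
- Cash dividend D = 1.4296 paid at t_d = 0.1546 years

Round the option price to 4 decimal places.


Answer: Price = 5.0626

Derivation:
PV(D) = D * exp(-r * t_d) = 1.4296 * 0.98969526 = 1.41486835
S_0' = S_0 - PV(D) = 49.3700 - 1.41486835 = 47.95513165
d1 = (ln(S_0'/K) + (r + sigma^2/2)*T) / (sigma*sqrt(T)) = -0.04237597
d2 = d1 - sigma*sqrt(T) = -0.38178722
exp(-rT) = 0.96705491
N(d1) = 0.48309949; N(d2) = 0.35130960
C = S_0' * N(d1) - K * exp(-rT) * N(d2) = 47.95513165 * 0.48309949 - 53.2900 * 0.96705491 * 0.35130960 = 5.0626


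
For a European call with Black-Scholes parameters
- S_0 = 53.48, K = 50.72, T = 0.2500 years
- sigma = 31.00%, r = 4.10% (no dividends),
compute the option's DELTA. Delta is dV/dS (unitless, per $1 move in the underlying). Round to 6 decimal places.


d1 = 0.4854834975; d2 = 0.3304834975
phi(d1) = 0.3545926382; exp(-qT) = 1.0000000000; exp(-rT) = 0.9898023522
N(d1) = 0.6863332920
Delta = exp(-qT) * N(d1) = 1.0000000000 * 0.6863332920 = 0.686333

Answer: Delta = 0.686333


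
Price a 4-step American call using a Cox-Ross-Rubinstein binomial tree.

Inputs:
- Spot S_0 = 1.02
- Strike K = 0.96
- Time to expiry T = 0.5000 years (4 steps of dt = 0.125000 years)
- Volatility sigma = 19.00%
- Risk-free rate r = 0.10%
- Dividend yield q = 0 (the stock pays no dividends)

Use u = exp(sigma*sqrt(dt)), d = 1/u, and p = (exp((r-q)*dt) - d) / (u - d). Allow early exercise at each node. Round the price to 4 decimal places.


Answer: Price = V(0,0) = 0.0914

Derivation:
dt = T/N = 0.125000
u = exp(sigma*sqrt(dt)) = 1.069483; d = 1/u = 0.935031
p = (exp((r-q)*dt) - d) / (u - d) = 0.484142
Discount per step: exp(-r*dt) = 0.999875
Stock lattice S(k, i) with i counting down-moves:
  k=0: S(0,0) = 1.0200
  k=1: S(1,0) = 1.0909; S(1,1) = 0.9537
  k=2: S(2,0) = 1.1667; S(2,1) = 1.0200; S(2,2) = 0.8918
  k=3: S(3,0) = 1.2477; S(3,1) = 1.0909; S(3,2) = 0.9537; S(3,3) = 0.8338
  k=4: S(4,0) = 1.3344; S(4,1) = 1.1667; S(4,2) = 1.0200; S(4,3) = 0.8918; S(4,4) = 0.7797
Terminal payoffs V(N, i) = max(S_T - K, 0):
  V(4,0) = 0.374429; V(4,1) = 0.206669; V(4,2) = 0.060000; V(4,3) = 0.000000; V(4,4) = 0.000000
Backward induction: V(k, i) = exp(-r*dt) * [p * V(k+1, i) + (1-p) * V(k+1, i+1)]; then take max(V_cont, immediate exercise) for American.
  V(3,0) = exp(-r*dt) * [p*0.374429 + (1-p)*0.206669] = 0.287853; exercise = 0.287733; V(3,0) = max -> 0.287853
  V(3,1) = exp(-r*dt) * [p*0.206669 + (1-p)*0.060000] = 0.130992; exercise = 0.130872; V(3,1) = max -> 0.130992
  V(3,2) = exp(-r*dt) * [p*0.060000 + (1-p)*0.000000] = 0.029045; exercise = 0.000000; V(3,2) = max -> 0.029045
  V(3,3) = exp(-r*dt) * [p*0.000000 + (1-p)*0.000000] = 0.000000; exercise = 0.000000; V(3,3) = max -> 0.000000
  V(2,0) = exp(-r*dt) * [p*0.287853 + (1-p)*0.130992] = 0.206909; exercise = 0.206669; V(2,0) = max -> 0.206909
  V(2,1) = exp(-r*dt) * [p*0.130992 + (1-p)*0.029045] = 0.078392; exercise = 0.060000; V(2,1) = max -> 0.078392
  V(2,2) = exp(-r*dt) * [p*0.029045 + (1-p)*0.000000] = 0.014060; exercise = 0.000000; V(2,2) = max -> 0.014060
  V(1,0) = exp(-r*dt) * [p*0.206909 + (1-p)*0.078392] = 0.140595; exercise = 0.130872; V(1,0) = max -> 0.140595
  V(1,1) = exp(-r*dt) * [p*0.078392 + (1-p)*0.014060] = 0.045200; exercise = 0.000000; V(1,1) = max -> 0.045200
  V(0,0) = exp(-r*dt) * [p*0.140595 + (1-p)*0.045200] = 0.091374; exercise = 0.060000; V(0,0) = max -> 0.091374


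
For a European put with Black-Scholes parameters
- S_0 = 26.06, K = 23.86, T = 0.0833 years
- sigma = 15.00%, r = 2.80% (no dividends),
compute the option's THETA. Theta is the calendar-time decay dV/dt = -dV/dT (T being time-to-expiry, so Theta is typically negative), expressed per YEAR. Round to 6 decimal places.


d1 = 2.1127781853; d2 = 2.0694855763
phi(d1) = 0.0428155312; exp(-qT) = 1.0000000000; exp(-rT) = 0.9976703179
Theta = -S*exp(-qT)*phi(d1)*sigma/(2*sqrt(T)) + r*K*exp(-rT)*N(-d2) - q*S*exp(-qT)*N(-d1)
N(-d1) = 0.0173098788; N(-d2) = 0.0192502717; sqrt(T) = 0.2886173938
Term 1 = -26.0600 * 1.0000000000 * 0.0428155312 * 0.1500 / (2 * 0.2886173938) = -0.2899442567
Term 2 = 0.0280 * 23.8600 * 0.9976703179 * 0.0192502717 = 0.0128307601
Term 3 = 0 (no dividend yield, q = 0)
Theta = -0.2899442567 + (0.0128307601) + (0.0000000000) = -0.277113

Answer: Theta = -0.277113


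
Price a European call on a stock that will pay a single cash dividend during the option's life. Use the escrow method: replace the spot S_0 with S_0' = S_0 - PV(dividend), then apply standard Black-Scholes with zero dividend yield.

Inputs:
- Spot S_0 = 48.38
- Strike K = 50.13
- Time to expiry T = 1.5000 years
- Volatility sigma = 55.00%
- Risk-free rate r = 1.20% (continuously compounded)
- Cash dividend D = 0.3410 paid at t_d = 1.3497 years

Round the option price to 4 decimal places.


Answer: Price = 12.2407

Derivation:
PV(D) = D * exp(-r * t_d) = 0.3410 * 0.98393406 = 0.33552151
S_0' = S_0 - PV(D) = 48.3800 - 0.33552151 = 48.04447849
d1 = (ln(S_0'/K) + (r + sigma^2/2)*T) / (sigma*sqrt(T)) = 0.30044489
d2 = d1 - sigma*sqrt(T) = -0.37316479
exp(-rT) = 0.98216103
N(d1) = 0.61808109; N(d2) = 0.35451290
C = S_0' * N(d1) - K * exp(-rT) * N(d2) = 48.04447849 * 0.61808109 - 50.1300 * 0.98216103 * 0.35451290 = 12.2407


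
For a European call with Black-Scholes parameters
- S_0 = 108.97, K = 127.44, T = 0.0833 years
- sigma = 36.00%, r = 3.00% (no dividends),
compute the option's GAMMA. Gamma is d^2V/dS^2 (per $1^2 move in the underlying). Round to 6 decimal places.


d1 = -1.4309237170; d2 = -1.5348259788
phi(d1) = 0.1433150572; exp(-qT) = 1.0000000000; exp(-rT) = 0.9975041199
Gamma = exp(-qT) * phi(d1) / (S * sigma * sqrt(T)) = 1.0000000000 * 0.1433150572 / (108.9700 * 0.3600 * 0.2886173938) = 0.012658

Answer: Gamma = 0.012658


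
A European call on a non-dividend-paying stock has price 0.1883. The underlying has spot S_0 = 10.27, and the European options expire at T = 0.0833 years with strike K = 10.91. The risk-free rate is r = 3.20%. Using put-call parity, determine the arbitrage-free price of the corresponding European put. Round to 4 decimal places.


Answer: Put price = 0.7993

Derivation:
Put-call parity: C - P = S_0 * exp(-qT) - K * exp(-rT).
S_0 * exp(-qT) = 10.2700 * 1.00000000 = 10.27000000
K * exp(-rT) = 10.9100 * 0.99733795 = 10.88095703
P = C - S*exp(-qT) + K*exp(-rT)
P = 0.1883 - 10.27000000 + 10.88095703 = 0.7993


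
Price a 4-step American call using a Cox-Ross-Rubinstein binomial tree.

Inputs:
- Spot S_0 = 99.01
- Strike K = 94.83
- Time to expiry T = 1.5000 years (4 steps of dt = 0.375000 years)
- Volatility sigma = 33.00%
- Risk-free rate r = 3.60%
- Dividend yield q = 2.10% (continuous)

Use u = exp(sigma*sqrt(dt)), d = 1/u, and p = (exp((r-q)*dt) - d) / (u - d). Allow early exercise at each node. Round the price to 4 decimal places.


Answer: Price = V(0,0) = 17.8841

Derivation:
dt = T/N = 0.375000
u = exp(sigma*sqrt(dt)) = 1.223949; d = 1/u = 0.817027
p = (exp((r-q)*dt) - d) / (u - d) = 0.463513
Discount per step: exp(-r*dt) = 0.986591
Stock lattice S(k, i) with i counting down-moves:
  k=0: S(0,0) = 99.0100
  k=1: S(1,0) = 121.1832; S(1,1) = 80.8939
  k=2: S(2,0) = 148.3222; S(2,1) = 99.0100; S(2,2) = 66.0925
  k=3: S(3,0) = 181.5388; S(3,1) = 121.1832; S(3,2) = 80.8939; S(3,3) = 53.9994
  k=4: S(4,0) = 222.1944; S(4,1) = 148.3222; S(4,2) = 99.0100; S(4,3) = 66.0925; S(4,4) = 44.1189
Terminal payoffs V(N, i) = max(S_T - K, 0):
  V(4,0) = 127.364355; V(4,1) = 53.492160; V(4,2) = 4.180000; V(4,3) = 0.000000; V(4,4) = 0.000000
Backward induction: V(k, i) = exp(-r*dt) * [p * V(k+1, i) + (1-p) * V(k+1, i+1)]; then take max(V_cont, immediate exercise) for American.
  V(3,0) = exp(-r*dt) * [p*127.364355 + (1-p)*53.492160] = 86.556428; exercise = 86.708829; V(3,0) = max -> 86.708829
  V(3,1) = exp(-r*dt) * [p*53.492160 + (1-p)*4.180000] = 26.674270; exercise = 26.353237; V(3,1) = max -> 26.674270
  V(3,2) = exp(-r*dt) * [p*4.180000 + (1-p)*0.000000] = 1.911503; exercise = 0.000000; V(3,2) = max -> 1.911503
  V(3,3) = exp(-r*dt) * [p*0.000000 + (1-p)*0.000000] = 0.000000; exercise = 0.000000; V(3,3) = max -> 0.000000
  V(2,0) = exp(-r*dt) * [p*86.708829 + (1-p)*26.674270] = 53.770232; exercise = 53.492160; V(2,0) = max -> 53.770232
  V(2,1) = exp(-r*dt) * [p*26.674270 + (1-p)*1.911503] = 13.209819; exercise = 4.180000; V(2,1) = max -> 13.209819
  V(2,2) = exp(-r*dt) * [p*1.911503 + (1-p)*0.000000] = 0.874125; exercise = 0.000000; V(2,2) = max -> 0.874125
  V(1,0) = exp(-r*dt) * [p*53.770232 + (1-p)*13.209819] = 31.580855; exercise = 26.353237; V(1,0) = max -> 31.580855
  V(1,1) = exp(-r*dt) * [p*13.209819 + (1-p)*0.874125] = 6.503484; exercise = 0.000000; V(1,1) = max -> 6.503484
  V(0,0) = exp(-r*dt) * [p*31.580855 + (1-p)*6.503484] = 17.884092; exercise = 4.180000; V(0,0) = max -> 17.884092


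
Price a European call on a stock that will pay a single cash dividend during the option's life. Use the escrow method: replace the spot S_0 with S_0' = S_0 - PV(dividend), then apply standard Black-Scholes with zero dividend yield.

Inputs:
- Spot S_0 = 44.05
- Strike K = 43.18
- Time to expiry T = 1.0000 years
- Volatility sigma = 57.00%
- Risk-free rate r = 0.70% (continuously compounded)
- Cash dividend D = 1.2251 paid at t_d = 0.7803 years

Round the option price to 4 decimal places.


Answer: Price = 9.5912

Derivation:
PV(D) = D * exp(-r * t_d) = 1.2251 * 0.99455279 = 1.21842662
S_0' = S_0 - PV(D) = 44.0500 - 1.21842662 = 42.83157338
d1 = (ln(S_0'/K) + (r + sigma^2/2)*T) / (sigma*sqrt(T)) = 0.28306684
d2 = d1 - sigma*sqrt(T) = -0.28693316
exp(-rT) = 0.99302444
N(d1) = 0.61143720; N(d2) = 0.38708175
C = S_0' * N(d1) - K * exp(-rT) * N(d2) = 42.83157338 * 0.61143720 - 43.1800 * 0.99302444 * 0.38708175 = 9.5912


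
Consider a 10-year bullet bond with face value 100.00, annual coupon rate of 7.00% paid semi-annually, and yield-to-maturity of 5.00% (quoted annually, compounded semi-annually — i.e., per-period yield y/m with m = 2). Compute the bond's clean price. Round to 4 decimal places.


Answer: Price = 115.5892

Derivation:
Coupon per period c = face * coupon_rate / m = 3.500000
Periods per year m = 2; per-period yield y/m = 0.025000
Number of cashflows N = 20
Cashflows (t years, CF_t, discount factor 1/(1+y/m)^(m*t), PV):
  t = 0.5000: CF_t = 3.500000, DF = 0.975610, PV = 3.414634
  t = 1.0000: CF_t = 3.500000, DF = 0.951814, PV = 3.331350
  t = 1.5000: CF_t = 3.500000, DF = 0.928599, PV = 3.250098
  t = 2.0000: CF_t = 3.500000, DF = 0.905951, PV = 3.170827
  t = 2.5000: CF_t = 3.500000, DF = 0.883854, PV = 3.093490
  t = 3.0000: CF_t = 3.500000, DF = 0.862297, PV = 3.018039
  t = 3.5000: CF_t = 3.500000, DF = 0.841265, PV = 2.944428
  t = 4.0000: CF_t = 3.500000, DF = 0.820747, PV = 2.872613
  t = 4.5000: CF_t = 3.500000, DF = 0.800728, PV = 2.802549
  t = 5.0000: CF_t = 3.500000, DF = 0.781198, PV = 2.734194
  t = 5.5000: CF_t = 3.500000, DF = 0.762145, PV = 2.667507
  t = 6.0000: CF_t = 3.500000, DF = 0.743556, PV = 2.602446
  t = 6.5000: CF_t = 3.500000, DF = 0.725420, PV = 2.538971
  t = 7.0000: CF_t = 3.500000, DF = 0.707727, PV = 2.477045
  t = 7.5000: CF_t = 3.500000, DF = 0.690466, PV = 2.416629
  t = 8.0000: CF_t = 3.500000, DF = 0.673625, PV = 2.357687
  t = 8.5000: CF_t = 3.500000, DF = 0.657195, PV = 2.300183
  t = 9.0000: CF_t = 3.500000, DF = 0.641166, PV = 2.244081
  t = 9.5000: CF_t = 3.500000, DF = 0.625528, PV = 2.189347
  t = 10.0000: CF_t = 103.500000, DF = 0.610271, PV = 63.163043
Price P = sum_t PV_t = 115.589162


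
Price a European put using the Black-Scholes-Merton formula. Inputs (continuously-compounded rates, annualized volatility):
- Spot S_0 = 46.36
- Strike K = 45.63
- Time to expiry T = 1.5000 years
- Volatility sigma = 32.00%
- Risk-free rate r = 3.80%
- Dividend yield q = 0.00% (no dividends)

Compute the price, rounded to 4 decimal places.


d1 = (ln(S/K) + (r - q + 0.5*sigma^2) * T) / (sigma * sqrt(T)) = 0.38189490
d2 = d1 - sigma * sqrt(T) = -0.01002346
exp(-rT) = 0.94459407; exp(-qT) = 1.00000000
P = K * exp(-rT) * N(-d2) - S_0 * exp(-qT) * N(-d1)
N(-d1) = 0.35126966; N(-d2) = 0.50399871
P = 45.6300 * 0.94459407 * 0.50399871 - 46.3600 * 1.00000000 * 0.35126966 = 5.4384

Answer: Price = 5.4384


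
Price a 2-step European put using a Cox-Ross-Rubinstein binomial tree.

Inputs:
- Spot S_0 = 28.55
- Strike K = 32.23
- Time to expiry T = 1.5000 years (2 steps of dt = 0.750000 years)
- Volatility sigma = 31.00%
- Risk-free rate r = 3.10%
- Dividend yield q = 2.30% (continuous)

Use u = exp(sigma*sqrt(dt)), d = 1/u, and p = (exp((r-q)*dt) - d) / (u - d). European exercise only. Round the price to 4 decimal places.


dt = T/N = 0.750000
u = exp(sigma*sqrt(dt)) = 1.307959; d = 1/u = 0.764550
p = (exp((r-q)*dt) - d) / (u - d) = 0.444358
Discount per step: exp(-r*dt) = 0.977018
Stock lattice S(k, i) with i counting down-moves:
  k=0: S(0,0) = 28.5500
  k=1: S(1,0) = 37.3422; S(1,1) = 21.8279
  k=2: S(2,0) = 48.8421; S(2,1) = 28.5500; S(2,2) = 16.6885
Terminal payoffs V(N, i) = max(K - S_T, 0):
  V(2,0) = 0.000000; V(2,1) = 3.680000; V(2,2) = 15.541478
Backward induction: V(k, i) = exp(-r*dt) * [p * V(k+1, i) + (1-p) * V(k+1, i+1)].
  V(1,0) = exp(-r*dt) * [p*0.000000 + (1-p)*3.680000] = 1.997771
  V(1,1) = exp(-r*dt) * [p*3.680000 + (1-p)*15.541478] = 10.034697
  V(0,0) = exp(-r*dt) * [p*1.997771 + (1-p)*10.034697] = 6.314884

Answer: Price = V(0,0) = 6.3149


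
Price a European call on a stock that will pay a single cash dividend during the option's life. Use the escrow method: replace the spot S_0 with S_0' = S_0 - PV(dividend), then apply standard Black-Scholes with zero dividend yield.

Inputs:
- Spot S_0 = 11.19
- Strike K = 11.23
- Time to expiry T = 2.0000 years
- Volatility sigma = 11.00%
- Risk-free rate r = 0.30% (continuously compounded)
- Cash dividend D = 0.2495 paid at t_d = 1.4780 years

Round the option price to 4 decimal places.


Answer: Price = 0.5803

Derivation:
PV(D) = D * exp(-r * t_d) = 0.2495 * 0.99557582 = 0.24839617
S_0' = S_0 - PV(D) = 11.1900 - 0.24839617 = 10.94160383
d1 = (ln(S_0'/K) + (r + sigma^2/2)*T) / (sigma*sqrt(T)) = -0.05088842
d2 = d1 - sigma*sqrt(T) = -0.20645191
exp(-rT) = 0.99401796
N(d1) = 0.47970722; N(d2) = 0.41821896
C = S_0' * N(d1) - K * exp(-rT) * N(d2) = 10.94160383 * 0.47970722 - 11.2300 * 0.99401796 * 0.41821896 = 0.5803
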